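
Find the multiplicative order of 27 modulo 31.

By Lagrange's theorem, ord_31(27) divides φ(31) = 31 − 1 = 30 = 2 · 3 · 5.
Divisors of 30: 1, 2, 3, 5, 6, 10, 15, 30.
Check 27^d mod 31 for each divisor in increasing order:
27^1 ≡ 27 (mod 31)
27^2 ≡ 16 (mod 31)
27^3 ≡ 29 (mod 31)
27^5 ≡ 30 (mod 31)
27^6 ≡ 4 (mod 31)
27^10 ≡ 1 (mod 31) ✓
Therefore the multiplicative order of 27 modulo 31 is 10.

10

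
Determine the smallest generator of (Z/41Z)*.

φ(41) = 41 − 1 = 40 = 2^3 · 5.
g is a primitive root iff g^(40/q) ≢ 1 (mod 41) for each prime q ∈ {2, 5}.
g = 2: 2^20 ≡ 1 — hits 1, so not a primitive root.
g = 3: 3^20 ≡ 40; 3^8 ≡ 1 — hits 1, so not a primitive root.
g = 4: 4^20 ≡ 1 — hits 1, so not a primitive root.
g = 5: 5^20 ≡ 1 — hits 1, so not a primitive root.
g = 6: 6^20 ≡ 40; 6^8 ≡ 10 — none is 1, so 6 is a primitive root.
So 6 is the smallest generator of (Z/41Z)^×.

6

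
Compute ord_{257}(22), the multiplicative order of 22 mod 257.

ord(22) | φ(257) = 257 − 1 = 256 = 2^8.
Divisors of 256: 1, 2, 4, 8, 16, 32, 64, 128, 256.
Check 22^d mod 257 for each divisor in increasing order:
22^1 ≡ 22
22^2 ≡ 227
22^4 ≡ 129
22^8 ≡ 193
22^16 ≡ 241
22^32 ≡ 256
22^64 ≡ 1
So ord_257(22) = 64.

64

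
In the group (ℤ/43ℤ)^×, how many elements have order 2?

1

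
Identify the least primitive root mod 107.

φ(107) = 107 − 1 = 106 = 2 · 53.
g is a primitive root iff g^(106/q) ≢ 1 (mod 107) for each prime q ∈ {2, 53}.
g = 2: 2^53 ≡ 106; 2^2 ≡ 4 — none is 1, so 2 is a primitive root.
So 2 is the smallest generator of (Z/107Z)^×.

2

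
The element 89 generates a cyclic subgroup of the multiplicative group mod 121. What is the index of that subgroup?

ord(89) | φ(121) = φ(11^2) = 11·(11−1) = 110 = 2 · 5 · 11.
Divisors of 110: 1, 2, 5, 10, 11, 22, 55, 110.
Compute 89^d (mod 121) for the divisors d until we hit 1:
89^1 ≡ 89 (mod 121)
89^2 ≡ 56 (mod 121)
89^5 ≡ 78 (mod 121)
89^10 ≡ 34 (mod 121)
89^11 ≡ 1 (mod 121) ✓
Thus |⟨89⟩| = ord(89) = 11.
The index is φ(121) / ord(89) = 110 / 11 = 10.

10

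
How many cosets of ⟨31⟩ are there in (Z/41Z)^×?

Since 31 ∈ (Z/41Z)^×, its order divides φ(41) = 41 − 1 = 40 = 2^3 · 5.
Divisors of 40: 1, 2, 4, 5, 8, 10, 20, 40.
Evaluate successive powers at the divisors of 40:
31^1 ≡ 31
31^2 ≡ 18
31^4 ≡ 37
31^5 ≡ 40
31^8 ≡ 16
31^10 ≡ 1
Thus |⟨31⟩| = ord(31) = 10.
[(Z/41Z)^× : ⟨31⟩] = 40/10 = 4.

4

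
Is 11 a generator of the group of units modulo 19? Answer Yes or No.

No

φ(19) = 19 − 1 = 18 = 2 · 3^2.
Test 11^(18/q) mod 19 for each prime factor q of 18:
11^9 ≡ 1 (mod 19)  [q = 2: ≡ 1 ✗]
11^6 ≡ 1 (mod 19)  [q = 3: ≡ 1 ✗]
The check at q = 2 fails, so 11 generates a proper subgroup.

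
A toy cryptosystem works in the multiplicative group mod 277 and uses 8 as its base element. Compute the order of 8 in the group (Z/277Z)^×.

92

ord(8) | φ(277) = 277 − 1 = 276 = 2^2 · 3 · 23.
Divisors of 276: 1, 2, 3, 4, 6, 12, 23, 46, 69, 92, 138, 276.
Compute 8^d (mod 277) for the divisors d until we hit 1:
8^1 ≡ 8
8^2 ≡ 64
8^3 ≡ 235
8^4 ≡ 218
8^6 ≡ 102
8^12 ≡ 155
8^23 ≡ 60
8^46 ≡ 276
8^69 ≡ 217
8^92 ≡ 1
So ord_277(8) = 92.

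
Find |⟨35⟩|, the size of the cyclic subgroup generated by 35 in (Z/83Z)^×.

ord(35) | φ(83) = 83 − 1 = 82 = 2 · 41.
Divisors of 82: 1, 2, 41, 82.
Compute 35^d (mod 83) for the divisors d until we hit 1:
35^1 ≡ 35
35^2 ≡ 63
35^41 ≡ 82
35^82 ≡ 1
Therefore the multiplicative order of 35 modulo 83 is 82.

82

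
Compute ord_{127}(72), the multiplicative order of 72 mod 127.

ord(72) | φ(127) = 127 − 1 = 126 = 2 · 3^2 · 7.
Divisors of 126: 1, 2, 3, 6, 7, 9, 14, 18, 21, 42, 63, 126.
Check 72^d mod 127 for each divisor in increasing order:
72^1 ≡ 72 (mod 127)
72^2 ≡ 104 (mod 127)
72^3 ≡ 122 (mod 127)
72^6 ≡ 25 (mod 127)
72^7 ≡ 22 (mod 127)
72^9 ≡ 2 (mod 127)
72^14 ≡ 103 (mod 127)
72^18 ≡ 4 (mod 127)
72^21 ≡ 107 (mod 127)
72^42 ≡ 19 (mod 127)
72^63 ≡ 1 (mod 127) ✓
The smallest such exponent is 63, so the order of 72 is 63.

63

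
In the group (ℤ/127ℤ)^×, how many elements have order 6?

2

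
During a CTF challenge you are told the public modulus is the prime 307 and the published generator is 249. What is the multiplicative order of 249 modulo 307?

Since 249 ∈ (Z/307Z)^×, its order divides φ(307) = 307 − 1 = 306 = 2 · 3^2 · 17.
Divisors of 306: 1, 2, 3, 6, 9, 17, 18, 34, 51, 102, 153, 306.
Compute 249^d (mod 307) for the divisors d until we hit 1:
249^1 ≡ 249
249^2 ≡ 294
249^3 ≡ 140
249^6 ≡ 259
249^9 ≡ 34
249^17 ≡ 33
249^18 ≡ 235
249^34 ≡ 168
249^51 ≡ 18
249^102 ≡ 17
249^153 ≡ 306
249^306 ≡ 1
Therefore the multiplicative order of 249 modulo 307 is 306.

306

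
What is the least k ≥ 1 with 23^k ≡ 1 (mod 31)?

Since 23 ∈ (Z/31Z)^×, its order divides φ(31) = 31 − 1 = 30 = 2 · 3 · 5.
Divisors of 30: 1, 2, 3, 5, 6, 10, 15, 30.
Test each divisor d:
23^1 ≡ 23 (mod 31)
23^2 ≡ 2 (mod 31)
23^3 ≡ 15 (mod 31)
23^5 ≡ 30 (mod 31)
23^6 ≡ 8 (mod 31)
23^10 ≡ 1 (mod 31) ✓
Therefore the multiplicative order of 23 modulo 31 is 10.

10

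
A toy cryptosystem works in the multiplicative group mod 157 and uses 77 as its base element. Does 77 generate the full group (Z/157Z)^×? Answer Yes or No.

Yes

φ(157) = 157 − 1 = 156 = 2^2 · 3 · 13.
77 is a primitive root mod 157 iff 77^(φ(157)/q) ≢ 1 for every prime q | φ(157), i.e. q ∈ {2, 3, 13}.
77^78 ≡ 156 (mod 157)  [q = 2: ≢ 1 ✓]
77^52 ≡ 12 (mod 157)  [q = 3: ≢ 1 ✓]
77^12 ≡ 67 (mod 157)  [q = 13: ≢ 1 ✓]
None equal 1, so ord_157(77) = 156: 77 is a primitive root.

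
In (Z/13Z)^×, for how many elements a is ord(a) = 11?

0

φ(13) = 13 − 1 = 12 = 2^2 · 3.
Since (Z/13Z)^× is cyclic of order 12, the number of elements of order d is φ(d) when d | 12 and 0 otherwise.
Since 11 ∤ 12, the count is 0.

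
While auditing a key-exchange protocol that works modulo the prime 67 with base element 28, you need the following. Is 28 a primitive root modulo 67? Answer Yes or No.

Yes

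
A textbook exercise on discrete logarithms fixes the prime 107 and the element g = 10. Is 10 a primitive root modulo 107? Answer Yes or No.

No

φ(107) = 107 − 1 = 106 = 2 · 53.
It suffices to check that the order of 10 is not a proper divisor of 106: compute 10^(106/q) for q ∈ {2, 53}.
10^53 ≡ 1 (mod 107)  [q = 2: ≡ 1 ✗]
10^2 ≡ 100 (mod 107)  [q = 53: ≢ 1 ✓]
Since 10^53 ≡ 1, the order of 10 divides 53 < 106, so 10 is not a primitive root.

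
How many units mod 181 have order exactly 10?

4

φ(181) = 181 − 1 = 180 = 2^2 · 3^2 · 5.
Since (Z/181Z)^× is cyclic of order 180, the number of elements of order d is φ(d) when d | 180 and 0 otherwise.
10 = 2 · 5 divides 180, and φ(10) = 4.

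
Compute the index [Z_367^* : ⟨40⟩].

3

ord(40) | φ(367) = 367 − 1 = 366 = 2 · 3 · 61.
Divisors of 366: 1, 2, 3, 6, 61, 122, 183, 366.
Evaluate successive powers at the divisors of 366:
40^1 ≡ 40
40^2 ≡ 132
40^3 ≡ 142
40^6 ≡ 346
40^61 ≡ 366
40^122 ≡ 1
The order of 40 is 122, so the subgroup it generates has 122 elements.
Index = |(Z/367Z)^×| / |⟨40⟩| = 366 / 122 = 3.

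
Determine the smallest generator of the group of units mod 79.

φ(79) = 79 − 1 = 78 = 2 · 3 · 13.
g is a primitive root iff g^(78/q) ≢ 1 (mod 79) for each prime q ∈ {2, 3, 13}.
g = 2: 2^39 ≡ 1 — hits 1, so not a primitive root.
g = 3: 3^39 ≡ 78; 3^26 ≡ 23; 3^6 ≡ 18 — none is 1, so 3 is a primitive root.
The smallest primitive root modulo 79 is 3.

3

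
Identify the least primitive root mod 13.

2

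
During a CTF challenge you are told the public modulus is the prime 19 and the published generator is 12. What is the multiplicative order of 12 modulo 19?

The order of 12 must divide φ(19) = 19 − 1 = 18 = 2 · 3^2.
Divisors of 18: 1, 2, 3, 6, 9, 18.
Evaluate successive powers at the divisors of 18:
12^1 ≡ 12 (mod 19)
12^2 ≡ 11 (mod 19)
12^3 ≡ 18 (mod 19)
12^6 ≡ 1 (mod 19) ✓
The smallest such exponent is 6, so the order of 12 is 6.

6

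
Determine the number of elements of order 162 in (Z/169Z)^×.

0

φ(169) = φ(13^2) = 13·(13−1) = 156 = 2^2 · 3 · 13.
(Z/169Z)^× is cyclic (|G| = 156); a cyclic group of order m has exactly φ(d) elements of each order d | m, and none otherwise.
162 does not divide 156, so no element of (Z/169Z)^× has order 162.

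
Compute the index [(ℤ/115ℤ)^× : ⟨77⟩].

2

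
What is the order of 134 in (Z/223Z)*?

222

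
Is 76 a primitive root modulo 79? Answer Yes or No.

No

φ(79) = 79 − 1 = 78 = 2 · 3 · 13.
An element g generates (Z/79Z)^× iff g^(78/q) ≢ 1 (mod 79) for each prime q ∈ {2, 3, 13}.
76^39 ≡ 1 (mod 79)  [q = 2: ≡ 1 ✗]
76^26 ≡ 23 (mod 79)  [q = 3: ≢ 1 ✓]
76^6 ≡ 18 (mod 79)  [q = 13: ≢ 1 ✓]
Since 76^39 ≡ 1, the order of 76 divides 39 < 78, so 76 is not a primitive root.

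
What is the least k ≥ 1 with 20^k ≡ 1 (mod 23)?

22

The order of 20 must divide φ(23) = 23 − 1 = 22 = 2 · 11.
Divisors of 22: 1, 2, 11, 22.
Test each divisor d:
20^1 ≡ 20 (mod 23)
20^2 ≡ 9 (mod 23)
20^11 ≡ 22 (mod 23)
20^22 ≡ 1 (mod 23) ✓
The smallest such exponent is 22, so the order of 20 is 22.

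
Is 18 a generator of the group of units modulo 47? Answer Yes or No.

No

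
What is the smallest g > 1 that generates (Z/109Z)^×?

φ(109) = 109 − 1 = 108 = 2^2 · 3^3.
Test candidates g = 2, 3, … against the prime factors q ∈ {2, 3} of φ(109): g is a generator iff g^(108/q) ≢ 1 for every such q.
g = 2: 2^54 ≡ 108; 2^36 ≡ 1 — hits 1, so not a primitive root.
g = 3: 3^54 ≡ 1 — hits 1, so not a primitive root.
g = 4: 4^54 ≡ 1 — hits 1, so not a primitive root.
g = 5: 5^54 ≡ 1 — hits 1, so not a primitive root.
g = 6: 6^54 ≡ 108; 6^36 ≡ 63 — none is 1, so 6 is a primitive root.
The smallest primitive root modulo 109 is 6.

6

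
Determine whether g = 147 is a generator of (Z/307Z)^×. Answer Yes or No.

φ(307) = 307 − 1 = 306 = 2 · 3^2 · 17.
An element g generates (Z/307Z)^× iff g^(306/q) ≢ 1 (mod 307) for each prime q ∈ {2, 3, 17}.
147^153 ≡ 306 (mod 307)  [q = 2: ≢ 1 ✓]
147^102 ≡ 289 (mod 307)  [q = 3: ≢ 1 ✓]
147^18 ≡ 299 (mod 307)  [q = 17: ≢ 1 ✓]
None equal 1, so ord_307(147) = 306: 147 is a primitive root.

Yes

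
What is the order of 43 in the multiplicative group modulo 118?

Since 43 ∈ (Z/118Z)^×, its order divides φ(118) = φ(2)·φ(59) = 1·58 = 58 = 2 · 29.
Divisors of 58: 1, 2, 29, 58.
Evaluate successive powers at the divisors of 58:
43^1 ≡ 43 (mod 118)
43^2 ≡ 79 (mod 118)
43^29 ≡ 117 (mod 118)
43^58 ≡ 1 (mod 118) ✓
Therefore the multiplicative order of 43 modulo 118 is 58.

58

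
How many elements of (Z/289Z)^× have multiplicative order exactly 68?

32

φ(289) = φ(17^2) = 17·(17−1) = 272 = 2^4 · 17.
In a cyclic group of order 272, there are φ(d) elements of order d for each divisor d of 272, and zero for non-divisors.
68 = 2^2 · 17 divides 272, and φ(68) = 32.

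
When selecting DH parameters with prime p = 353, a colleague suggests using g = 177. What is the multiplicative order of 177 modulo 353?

88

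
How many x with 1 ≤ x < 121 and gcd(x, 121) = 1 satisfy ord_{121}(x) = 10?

4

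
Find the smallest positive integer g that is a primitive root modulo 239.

7

φ(239) = 239 − 1 = 238 = 2 · 7 · 17.
Test candidates g = 2, 3, … against the prime factors q ∈ {2, 7, 17} of φ(239): g is a generator iff g^(238/q) ≢ 1 for every such q.
g = 2: 2^119 ≡ 1 — hits 1, so not a primitive root.
g = 3: 3^119 ≡ 1 — hits 1, so not a primitive root.
g = 4: 4^119 ≡ 1 — hits 1, so not a primitive root.
g = 5: 5^119 ≡ 1 — hits 1, so not a primitive root.
g = 6: 6^119 ≡ 1 — hits 1, so not a primitive root.
g = 7: 7^119 ≡ 238; 7^34 ≡ 24; 7^14 ≡ 211 — none is 1, so 7 is a primitive root.
So 7 is the smallest generator of (Z/239Z)^×.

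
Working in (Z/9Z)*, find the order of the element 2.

ord(2) | φ(9) = φ(3^2) = 3·(3−1) = 6 = 2 · 3.
Divisors of 6: 1, 2, 3, 6.
Test each divisor d:
2^1 ≡ 2 (mod 9)
2^2 ≡ 4 (mod 9)
2^3 ≡ 8 (mod 9)
2^6 ≡ 1 (mod 9) ✓
Hence ord(2) = 6.

6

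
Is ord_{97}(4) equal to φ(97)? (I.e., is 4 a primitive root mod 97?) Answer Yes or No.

φ(97) = 97 − 1 = 96 = 2^5 · 3.
Test 4^(96/q) mod 97 for each prime factor q of 96:
4^48 ≡ 1 (mod 97)  [q = 2: ≡ 1 ✗]
4^32 ≡ 61 (mod 97)  [q = 3: ≢ 1 ✓]
Since 4^48 ≡ 1, the order of 4 divides 48 < 96, so 4 is not a primitive root.

No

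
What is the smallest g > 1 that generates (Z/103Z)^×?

5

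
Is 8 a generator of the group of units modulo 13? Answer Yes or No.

φ(13) = 13 − 1 = 12 = 2^2 · 3.
Test 8^(12/q) mod 13 for each prime factor q of 12:
8^6 ≡ 12 (mod 13)  [q = 2: ≢ 1 ✓]
8^4 ≡ 1 (mod 13)  [q = 3: ≡ 1 ✗]
Since 8^4 ≡ 1, the order of 8 divides 4 < 12, so 8 is not a primitive root.

No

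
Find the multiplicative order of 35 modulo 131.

65

By Lagrange's theorem, ord_131(35) divides φ(131) = 131 − 1 = 130 = 2 · 5 · 13.
Divisors of 130: 1, 2, 5, 10, 13, 26, 65, 130.
Check 35^d mod 131 for each divisor in increasing order:
35^1 ≡ 35 (mod 131)
35^2 ≡ 46 (mod 131)
35^5 ≡ 45 (mod 131)
35^10 ≡ 60 (mod 131)
35^13 ≡ 53 (mod 131)
35^26 ≡ 58 (mod 131)
35^65 ≡ 1 (mod 131) ✓
Hence ord(35) = 65.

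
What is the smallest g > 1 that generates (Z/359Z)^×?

7

φ(359) = 359 − 1 = 358 = 2 · 179.
g is a primitive root iff g^(358/q) ≢ 1 (mod 359) for each prime q ∈ {2, 179}.
g = 2: 2^179 ≡ 1 — hits 1, so not a primitive root.
g = 3: 3^179 ≡ 1 — hits 1, so not a primitive root.
g = 4: 4^179 ≡ 1 — hits 1, so not a primitive root.
g = 5: 5^179 ≡ 1 — hits 1, so not a primitive root.
g = 6: 6^179 ≡ 1 — hits 1, so not a primitive root.
g = 7: 7^179 ≡ 358; 7^2 ≡ 49 — none is 1, so 7 is a primitive root.
Hence the least primitive root of 359 is 7.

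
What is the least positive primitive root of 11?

φ(11) = 11 − 1 = 10 = 2 · 5.
g is a primitive root iff g^(10/q) ≢ 1 (mod 11) for each prime q ∈ {2, 5}.
g = 2: 2^5 ≡ 10; 2^2 ≡ 4 — none is 1, so 2 is a primitive root.
The smallest primitive root modulo 11 is 2.

2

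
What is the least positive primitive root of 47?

φ(47) = 47 − 1 = 46 = 2 · 23.
Test candidates g = 2, 3, … against the prime factors q ∈ {2, 23} of φ(47): g is a generator iff g^(46/q) ≢ 1 for every such q.
g = 2: 2^23 ≡ 1 — hits 1, so not a primitive root.
g = 3: 3^23 ≡ 1 — hits 1, so not a primitive root.
g = 4: 4^23 ≡ 1 — hits 1, so not a primitive root.
g = 5: 5^23 ≡ 46; 5^2 ≡ 25 — none is 1, so 5 is a primitive root.
Hence the least primitive root of 47 is 5.

5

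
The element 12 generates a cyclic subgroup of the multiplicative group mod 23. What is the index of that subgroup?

ord(12) | φ(23) = 23 − 1 = 22 = 2 · 11.
Divisors of 22: 1, 2, 11, 22.
Test each divisor d:
12^1 ≡ 12 (mod 23)
12^2 ≡ 6 (mod 23)
12^11 ≡ 1 (mod 23) ✓
So ord_23(12) = 11, hence |⟨12⟩| = 11.
The index is φ(23) / ord(12) = 22 / 11 = 2.

2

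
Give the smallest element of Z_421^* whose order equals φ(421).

φ(421) = 421 − 1 = 420 = 2^2 · 3 · 5 · 7.
g is a primitive root iff g^(420/q) ≢ 1 (mod 421) for each prime q ∈ {2, 3, 5, 7}.
g = 2: 2^210 ≡ 420; 2^140 ≡ 400; 2^84 ≡ 279; 2^60 ≡ 370 — none is 1, so 2 is a primitive root.
Hence the least primitive root of 421 is 2.

2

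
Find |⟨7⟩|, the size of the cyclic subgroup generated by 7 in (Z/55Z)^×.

20

ord(7) | φ(55) = φ(5·11) = (5−1)·(11−1) = 4·10 = 40 = 2^3 · 5.
Divisors of 40: 1, 2, 4, 5, 8, 10, 20, 40.
Evaluate successive powers at the divisors of 40:
7^1 ≡ 7
7^2 ≡ 49
7^4 ≡ 36
7^5 ≡ 32
7^8 ≡ 31
7^10 ≡ 34
7^20 ≡ 1
So ord_55(7) = 20.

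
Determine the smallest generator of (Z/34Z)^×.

φ(34) = φ(2)·φ(17) = 1·16 = 16 = 2^4.
g is a primitive root iff g^(16/q) ≢ 1 (mod 34) for each prime q ∈ {2}.
g = 2: gcd(2, 34) = 2 > 1, not a unit — skip.
g = 3: 3^8 ≡ 33 — none is 1, so 3 is a primitive root.
Hence the least primitive root of 34 is 3.

3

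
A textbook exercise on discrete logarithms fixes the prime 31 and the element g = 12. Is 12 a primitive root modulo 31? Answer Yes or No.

φ(31) = 31 − 1 = 30 = 2 · 3 · 5.
Test 12^(30/q) mod 31 for each prime factor q of 30:
12^15 ≡ 30 (mod 31)  [q = 2: ≢ 1 ✓]
12^10 ≡ 25 (mod 31)  [q = 3: ≢ 1 ✓]
12^6 ≡ 2 (mod 31)  [q = 5: ≢ 1 ✓]
Every test exponent gives a nontrivial residue, hence 12 generates the full group.

Yes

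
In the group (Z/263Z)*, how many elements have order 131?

130

φ(263) = 263 − 1 = 262 = 2 · 131.
Since (Z/263Z)^× is cyclic of order 262, the number of elements of order d is φ(d) when d | 262 and 0 otherwise.
131 | 262, and φ(131) = 131 − 1 = 130.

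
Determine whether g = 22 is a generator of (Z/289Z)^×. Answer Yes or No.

Yes

φ(289) = φ(17^2) = 17·(17−1) = 272 = 2^4 · 17.
It suffices to check that the order of 22 is not a proper divisor of 272: compute 22^(272/q) for q ∈ {2, 17}.
22^136 ≡ 288 (mod 289)  [q = 2: ≢ 1 ✓]
22^16 ≡ 86 (mod 289)  [q = 17: ≢ 1 ✓]
Every test exponent gives a nontrivial residue, hence 22 generates the full group.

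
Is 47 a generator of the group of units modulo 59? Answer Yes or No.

Yes

φ(59) = 59 − 1 = 58 = 2 · 29.
47 is a primitive root mod 59 iff 47^(φ(59)/q) ≢ 1 for every prime q | φ(59), i.e. q ∈ {2, 29}.
47^29 ≡ 58 (mod 59)  [q = 2: ≢ 1 ✓]
47^2 ≡ 26 (mod 59)  [q = 29: ≢ 1 ✓]
Every test exponent gives a nontrivial residue, hence 47 generates the full group.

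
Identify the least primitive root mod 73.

5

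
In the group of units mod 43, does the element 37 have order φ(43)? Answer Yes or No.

φ(43) = 43 − 1 = 42 = 2 · 3 · 7.
It suffices to check that the order of 37 is not a proper divisor of 42: compute 37^(42/q) for q ∈ {2, 3, 7}.
37^21 ≡ 42 (mod 43)  [q = 2: ≢ 1 ✓]
37^14 ≡ 36 (mod 43)  [q = 3: ≢ 1 ✓]
37^6 ≡ 1 (mod 43)  [q = 7: ≡ 1 ✗]
37^6 ≡ 1 shows ord(37) | 6, strictly less than φ(43); not a primitive root.

No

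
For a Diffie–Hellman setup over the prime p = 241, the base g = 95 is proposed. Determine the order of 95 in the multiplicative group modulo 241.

240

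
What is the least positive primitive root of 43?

3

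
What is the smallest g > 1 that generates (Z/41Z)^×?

φ(41) = 41 − 1 = 40 = 2^3 · 5.
Test candidates g = 2, 3, … against the prime factors q ∈ {2, 5} of φ(41): g is a generator iff g^(40/q) ≢ 1 for every such q.
g = 2: 2^20 ≡ 1 — hits 1, so not a primitive root.
g = 3: 3^20 ≡ 40; 3^8 ≡ 1 — hits 1, so not a primitive root.
g = 4: 4^20 ≡ 1 — hits 1, so not a primitive root.
g = 5: 5^20 ≡ 1 — hits 1, so not a primitive root.
g = 6: 6^20 ≡ 40; 6^8 ≡ 10 — none is 1, so 6 is a primitive root.
Hence the least primitive root of 41 is 6.

6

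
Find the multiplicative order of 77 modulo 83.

41

Since 77 ∈ (Z/83Z)^×, its order divides φ(83) = 83 − 1 = 82 = 2 · 41.
Divisors of 82: 1, 2, 41, 82.
Compute 77^d (mod 83) for the divisors d until we hit 1:
77^1 ≡ 77 (mod 83)
77^2 ≡ 36 (mod 83)
77^41 ≡ 1 (mod 83) ✓
Therefore the multiplicative order of 77 modulo 83 is 41.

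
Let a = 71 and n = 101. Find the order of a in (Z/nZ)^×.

25

The order of 71 must divide φ(101) = 101 − 1 = 100 = 2^2 · 5^2.
Divisors of 100: 1, 2, 4, 5, 10, 20, 25, 50, 100.
Check 71^d mod 101 for each divisor in increasing order:
71^1 ≡ 71
71^2 ≡ 92
71^4 ≡ 81
71^5 ≡ 95
71^10 ≡ 36
71^20 ≡ 84
71^25 ≡ 1
The smallest such exponent is 25, so the order of 71 is 25.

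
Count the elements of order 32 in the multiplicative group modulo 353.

16

φ(353) = 353 − 1 = 352 = 2^5 · 11.
Since (Z/353Z)^× is cyclic of order 352, the number of elements of order d is φ(d) when d | 352 and 0 otherwise.
32 = 2^5 divides 352, and φ(32) = 16.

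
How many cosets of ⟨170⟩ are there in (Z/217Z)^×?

6

The order of 170 must divide φ(217) = φ(7·31) = (7−1)·(31−1) = 6·30 = 180 = 2^2 · 3^2 · 5.
Divisors of 180: 1, 2, 3, 4, 5, 6, 9, 10, 12, 15, 18, 20, 30, 36, 45, 60, 90, 180.
Compute 170^d (mod 217) for the divisors d until we hit 1:
170^1 ≡ 170
170^2 ≡ 39
170^3 ≡ 120
170^4 ≡ 2
170^5 ≡ 123
170^6 ≡ 78
170^9 ≡ 29
170^10 ≡ 156
170^12 ≡ 8
170^15 ≡ 92
170^18 ≡ 190
170^20 ≡ 32
170^30 ≡ 1
Thus |⟨170⟩| = ord(170) = 30.
[(Z/217Z)^× : ⟨170⟩] = 180/30 = 6.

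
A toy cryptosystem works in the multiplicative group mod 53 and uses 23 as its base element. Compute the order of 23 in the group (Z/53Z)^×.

Since 23 ∈ (Z/53Z)^×, its order divides φ(53) = 53 − 1 = 52 = 2^2 · 13.
Divisors of 52: 1, 2, 4, 13, 26, 52.
Test each divisor d:
23^1 ≡ 23 (mod 53)
23^2 ≡ 52 (mod 53)
23^4 ≡ 1 (mod 53) ✓
Hence ord(23) = 4.

4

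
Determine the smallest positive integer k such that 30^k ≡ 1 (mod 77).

Since 30 ∈ (Z/77Z)^×, its order divides φ(77) = φ(7·11) = (7−1)·(11−1) = 6·10 = 60 = 2^2 · 3 · 5.
Divisors of 60: 1, 2, 3, 4, 5, 6, 10, 12, 15, 20, 30, 60.
Evaluate successive powers at the divisors of 60:
30^1 ≡ 30 (mod 77)
30^2 ≡ 53 (mod 77)
30^3 ≡ 50 (mod 77)
30^4 ≡ 37 (mod 77)
30^5 ≡ 32 (mod 77)
30^6 ≡ 36 (mod 77)
30^10 ≡ 23 (mod 77)
30^12 ≡ 64 (mod 77)
30^15 ≡ 43 (mod 77)
30^20 ≡ 67 (mod 77)
30^30 ≡ 1 (mod 77) ✓
The smallest such exponent is 30, so the order of 30 is 30.

30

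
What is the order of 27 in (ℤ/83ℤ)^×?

41

By Lagrange's theorem, ord_83(27) divides φ(83) = 83 − 1 = 82 = 2 · 41.
Divisors of 82: 1, 2, 41, 82.
Evaluate successive powers at the divisors of 82:
27^1 ≡ 27 (mod 83)
27^2 ≡ 65 (mod 83)
27^41 ≡ 1 (mod 83) ✓
The smallest such exponent is 41, so the order of 27 is 41.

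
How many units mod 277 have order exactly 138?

44

φ(277) = 277 − 1 = 276 = 2^2 · 3 · 23.
Since (Z/277Z)^× is cyclic of order 276, the number of elements of order d is φ(d) when d | 276 and 0 otherwise.
138 = 2 · 3 · 23 divides 276, and φ(138) = 44.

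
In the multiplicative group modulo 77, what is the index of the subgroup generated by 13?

6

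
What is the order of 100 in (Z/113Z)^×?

56

The order of 100 must divide φ(113) = 113 − 1 = 112 = 2^4 · 7.
Divisors of 112: 1, 2, 4, 7, 8, 14, 16, 28, 56, 112.
Test each divisor d:
100^1 ≡ 100 (mod 113)
100^2 ≡ 56 (mod 113)
100^4 ≡ 85 (mod 113)
100^7 ≡ 44 (mod 113)
100^8 ≡ 106 (mod 113)
100^14 ≡ 15 (mod 113)
100^16 ≡ 49 (mod 113)
100^28 ≡ 112 (mod 113)
100^56 ≡ 1 (mod 113) ✓
So ord_113(100) = 56.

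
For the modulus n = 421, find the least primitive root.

φ(421) = 421 − 1 = 420 = 2^2 · 3 · 5 · 7.
g is a primitive root iff g^(420/q) ≢ 1 (mod 421) for each prime q ∈ {2, 3, 5, 7}.
g = 2: 2^210 ≡ 420; 2^140 ≡ 400; 2^84 ≡ 279; 2^60 ≡ 370 — none is 1, so 2 is a primitive root.
Hence the least primitive root of 421 is 2.

2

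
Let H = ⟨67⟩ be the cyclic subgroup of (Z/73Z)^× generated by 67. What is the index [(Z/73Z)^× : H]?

2

By Lagrange's theorem, ord_73(67) divides φ(73) = 73 − 1 = 72 = 2^3 · 3^2.
Divisors of 72: 1, 2, 3, 4, 6, 8, 9, 12, 18, 24, 36, 72.
Evaluate successive powers at the divisors of 72:
67^1 ≡ 67 (mod 73)
67^2 ≡ 36 (mod 73)
67^3 ≡ 3 (mod 73)
67^4 ≡ 55 (mod 73)
67^6 ≡ 9 (mod 73)
67^8 ≡ 32 (mod 73)
67^9 ≡ 27 (mod 73)
67^12 ≡ 8 (mod 73)
67^18 ≡ 72 (mod 73)
67^24 ≡ 64 (mod 73)
67^36 ≡ 1 (mod 73) ✓
The order of 67 is 36, so the subgroup it generates has 36 elements.
Index = |(Z/73Z)^×| / |⟨67⟩| = 72 / 36 = 2.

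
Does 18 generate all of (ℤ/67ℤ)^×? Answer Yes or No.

Yes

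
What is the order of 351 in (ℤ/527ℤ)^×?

ord(351) | φ(527) = φ(17·31) = (17−1)·(31−1) = 16·30 = 480 = 2^5 · 3 · 5.
Divisors of 480: 1, 2, 3, 4, 5, 6, 8, 10, 12, 15, 16, 20, 24, 30, 32, 40, 48, 60, 80, 96, 120, 160, 240, 480.
Test each divisor d:
351^1 ≡ 351
351^2 ≡ 410
351^3 ≡ 39
351^4 ≡ 514
351^5 ≡ 180
351^6 ≡ 467
351^8 ≡ 169
351^10 ≡ 253
351^12 ≡ 438
351^15 ≡ 218
351^16 ≡ 103
351^20 ≡ 242
351^24 ≡ 16
351^30 ≡ 94
351^32 ≡ 69
351^40 ≡ 67
351^48 ≡ 256
351^60 ≡ 404
351^80 ≡ 273
351^96 ≡ 188
351^120 ≡ 373
351^160 ≡ 222
351^240 ≡ 1
The smallest such exponent is 240, so the order of 351 is 240.

240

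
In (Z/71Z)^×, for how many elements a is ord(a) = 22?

0

φ(71) = 71 − 1 = 70 = 2 · 5 · 7.
Since (Z/71Z)^× is cyclic of order 70, the number of elements of order d is φ(d) when d | 70 and 0 otherwise.
Since 22 ∤ 70, the count is 0.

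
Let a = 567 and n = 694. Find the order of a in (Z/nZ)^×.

346

ord(567) | φ(694) = φ(2)·φ(347) = 1·346 = 346 = 2 · 173.
Divisors of 346: 1, 2, 173, 346.
Check 567^d mod 694 for each divisor in increasing order:
567^1 ≡ 567
567^2 ≡ 167
567^173 ≡ 693
567^346 ≡ 1
So ord_694(567) = 346.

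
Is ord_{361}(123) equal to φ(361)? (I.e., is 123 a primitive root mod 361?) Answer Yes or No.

No

φ(361) = φ(19^2) = 19·(19−1) = 342 = 2 · 3^2 · 19.
An element g generates (Z/361Z)^× iff g^(342/q) ≢ 1 (mod 361) for each prime q ∈ {2, 3, 19}.
123^171 ≡ 1 (mod 361)  [q = 2: ≡ 1 ✗]
123^114 ≡ 68 (mod 361)  [q = 3: ≢ 1 ✓]
123^18 ≡ 191 (mod 361)  [q = 19: ≢ 1 ✓]
Since 123^171 ≡ 1, the order of 123 divides 171 < 342, so 123 is not a primitive root.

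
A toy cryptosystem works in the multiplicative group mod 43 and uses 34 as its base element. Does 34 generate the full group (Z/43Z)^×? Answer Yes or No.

Yes

φ(43) = 43 − 1 = 42 = 2 · 3 · 7.
An element g generates (Z/43Z)^× iff g^(42/q) ≢ 1 (mod 43) for each prime q ∈ {2, 3, 7}.
34^21 ≡ 42 (mod 43)  [q = 2: ≢ 1 ✓]
34^14 ≡ 6 (mod 43)  [q = 3: ≢ 1 ✓]
34^6 ≡ 4 (mod 43)  [q = 7: ≢ 1 ✓]
All checks pass, so 34 has order 42 and is a primitive root modulo 43.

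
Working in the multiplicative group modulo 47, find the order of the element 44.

46

The order of 44 must divide φ(47) = 47 − 1 = 46 = 2 · 23.
Divisors of 46: 1, 2, 23, 46.
Check 44^d mod 47 for each divisor in increasing order:
44^1 ≡ 44
44^2 ≡ 9
44^23 ≡ 46
44^46 ≡ 1
So ord_47(44) = 46.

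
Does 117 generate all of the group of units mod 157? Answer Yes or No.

No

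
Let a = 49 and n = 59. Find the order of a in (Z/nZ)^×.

29

The order of 49 must divide φ(59) = 59 − 1 = 58 = 2 · 29.
Divisors of 58: 1, 2, 29, 58.
Compute 49^d (mod 59) for the divisors d until we hit 1:
49^1 ≡ 49 (mod 59)
49^2 ≡ 41 (mod 59)
49^29 ≡ 1 (mod 59) ✓
Therefore the multiplicative order of 49 modulo 59 is 29.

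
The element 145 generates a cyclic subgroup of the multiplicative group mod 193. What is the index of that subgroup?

ord(145) | φ(193) = 193 − 1 = 192 = 2^6 · 3.
Divisors of 192: 1, 2, 3, 4, 6, 8, 12, 16, 24, 32, 48, 64, 96, 192.
Check 145^d mod 193 for each divisor in increasing order:
145^1 ≡ 145
145^2 ≡ 181
145^3 ≡ 190
145^4 ≡ 144
145^6 ≡ 9
145^8 ≡ 85
145^12 ≡ 81
145^16 ≡ 84
145^24 ≡ 192
145^32 ≡ 108
145^48 ≡ 1
So ord_193(145) = 48, hence |⟨145⟩| = 48.
The index is φ(193) / ord(145) = 192 / 48 = 4.

4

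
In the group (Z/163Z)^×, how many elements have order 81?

54

φ(163) = 163 − 1 = 162 = 2 · 3^4.
(Z/163Z)^× is cyclic (|G| = 162); a cyclic group of order m has exactly φ(d) elements of each order d | m, and none otherwise.
81 = 3^4 divides 162, and φ(81) = 54.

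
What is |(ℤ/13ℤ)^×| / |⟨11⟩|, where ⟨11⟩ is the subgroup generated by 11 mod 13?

1

By Lagrange's theorem, ord_13(11) divides φ(13) = 13 − 1 = 12 = 2^2 · 3.
Divisors of 12: 1, 2, 3, 4, 6, 12.
Compute 11^d (mod 13) for the divisors d until we hit 1:
11^1 ≡ 11
11^2 ≡ 4
11^3 ≡ 5
11^4 ≡ 3
11^6 ≡ 12
11^12 ≡ 1
The order of 11 is 12, so the subgroup it generates has 12 elements.
[(Z/13Z)^× : ⟨11⟩] = 12/12 = 1.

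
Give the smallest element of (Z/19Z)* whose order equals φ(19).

φ(19) = 19 − 1 = 18 = 2 · 3^2.
Test candidates g = 2, 3, … against the prime factors q ∈ {2, 3} of φ(19): g is a generator iff g^(18/q) ≢ 1 for every such q.
g = 2: 2^9 ≡ 18; 2^6 ≡ 7 — none is 1, so 2 is a primitive root.
Hence the least primitive root of 19 is 2.

2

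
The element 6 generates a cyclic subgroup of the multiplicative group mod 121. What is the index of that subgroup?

Since 6 ∈ (Z/121Z)^×, its order divides φ(121) = φ(11^2) = 11·(11−1) = 110 = 2 · 5 · 11.
Divisors of 110: 1, 2, 5, 10, 11, 22, 55, 110.
Test each divisor d:
6^1 ≡ 6
6^2 ≡ 36
6^5 ≡ 32
6^10 ≡ 56
6^11 ≡ 94
6^22 ≡ 3
6^55 ≡ 120
6^110 ≡ 1
Thus |⟨6⟩| = ord(6) = 110.
[(Z/121Z)^× : ⟨6⟩] = 110/110 = 1.

1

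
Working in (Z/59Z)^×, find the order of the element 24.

The order of 24 must divide φ(59) = 59 − 1 = 58 = 2 · 29.
Divisors of 58: 1, 2, 29, 58.
Evaluate successive powers at the divisors of 58:
24^1 ≡ 24 (mod 59)
24^2 ≡ 45 (mod 59)
24^29 ≡ 58 (mod 59)
24^58 ≡ 1 (mod 59) ✓
Hence ord(24) = 58.

58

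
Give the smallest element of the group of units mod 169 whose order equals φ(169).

φ(169) = φ(13^2) = 13·(13−1) = 156 = 2^2 · 3 · 13.
g is a primitive root iff g^(156/q) ≢ 1 (mod 169) for each prime q ∈ {2, 3, 13}.
g = 2: 2^78 ≡ 168; 2^52 ≡ 146; 2^12 ≡ 40 — none is 1, so 2 is a primitive root.
The smallest primitive root modulo 169 is 2.

2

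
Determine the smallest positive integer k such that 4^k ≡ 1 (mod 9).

3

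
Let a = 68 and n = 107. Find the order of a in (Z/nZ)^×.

ord(68) | φ(107) = 107 − 1 = 106 = 2 · 53.
Divisors of 106: 1, 2, 53, 106.
Test each divisor d:
68^1 ≡ 68 (mod 107)
68^2 ≡ 23 (mod 107)
68^53 ≡ 106 (mod 107)
68^106 ≡ 1 (mod 107) ✓
So ord_107(68) = 106.

106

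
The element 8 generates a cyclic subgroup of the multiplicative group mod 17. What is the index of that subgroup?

2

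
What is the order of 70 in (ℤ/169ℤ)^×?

Since 70 ∈ (Z/169Z)^×, its order divides φ(169) = φ(13^2) = 13·(13−1) = 156 = 2^2 · 3 · 13.
Divisors of 156: 1, 2, 3, 4, 6, 12, 13, 26, 39, 52, 78, 156.
Test each divisor d:
70^1 ≡ 70 (mod 169)
70^2 ≡ 168 (mod 169)
70^3 ≡ 99 (mod 169)
70^4 ≡ 1 (mod 169) ✓
Hence ord(70) = 4.

4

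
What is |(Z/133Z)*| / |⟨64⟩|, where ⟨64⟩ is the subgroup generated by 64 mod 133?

By Lagrange's theorem, ord_133(64) divides φ(133) = φ(7·19) = (7−1)·(19−1) = 6·18 = 108 = 2^2 · 3^3.
Divisors of 108: 1, 2, 3, 4, 6, 9, 12, 18, 27, 36, 54, 108.
Evaluate successive powers at the divisors of 108:
64^1 ≡ 64 (mod 133)
64^2 ≡ 106 (mod 133)
64^3 ≡ 1 (mod 133) ✓
So ord_133(64) = 3, hence |⟨64⟩| = 3.
Index = |(Z/133Z)^×| / |⟨64⟩| = 108 / 3 = 36.

36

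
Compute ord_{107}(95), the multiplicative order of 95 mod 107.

106

By Lagrange's theorem, ord_107(95) divides φ(107) = 107 − 1 = 106 = 2 · 53.
Divisors of 106: 1, 2, 53, 106.
Compute 95^d (mod 107) for the divisors d until we hit 1:
95^1 ≡ 95 (mod 107)
95^2 ≡ 37 (mod 107)
95^53 ≡ 106 (mod 107)
95^106 ≡ 1 (mod 107) ✓
So ord_107(95) = 106.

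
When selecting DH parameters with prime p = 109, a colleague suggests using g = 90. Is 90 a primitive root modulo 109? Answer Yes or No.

No

φ(109) = 109 − 1 = 108 = 2^2 · 3^3.
90 is a primitive root mod 109 iff 90^(φ(109)/q) ≢ 1 for every prime q | φ(109), i.e. q ∈ {2, 3}.
90^54 ≡ 108 (mod 109)  [q = 2: ≢ 1 ✓]
90^36 ≡ 1 (mod 109)  [q = 3: ≡ 1 ✗]
90^36 ≡ 1 shows ord(90) | 36, strictly less than φ(109); not a primitive root.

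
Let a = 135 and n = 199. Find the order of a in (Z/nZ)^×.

Since 135 ∈ (Z/199Z)^×, its order divides φ(199) = 199 − 1 = 198 = 2 · 3^2 · 11.
Divisors of 198: 1, 2, 3, 6, 9, 11, 18, 22, 33, 66, 99, 198.
Check 135^d mod 199 for each divisor in increasing order:
135^1 ≡ 135
135^2 ≡ 116
135^3 ≡ 138
135^6 ≡ 139
135^9 ≡ 78
135^11 ≡ 93
135^18 ≡ 114
135^22 ≡ 92
135^33 ≡ 198
135^66 ≡ 1
The smallest such exponent is 66, so the order of 135 is 66.

66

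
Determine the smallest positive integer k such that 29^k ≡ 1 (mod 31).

Since 29 ∈ (Z/31Z)^×, its order divides φ(31) = 31 − 1 = 30 = 2 · 3 · 5.
Divisors of 30: 1, 2, 3, 5, 6, 10, 15, 30.
Compute 29^d (mod 31) for the divisors d until we hit 1:
29^1 ≡ 29 (mod 31)
29^2 ≡ 4 (mod 31)
29^3 ≡ 23 (mod 31)
29^5 ≡ 30 (mod 31)
29^6 ≡ 2 (mod 31)
29^10 ≡ 1 (mod 31) ✓
Therefore the multiplicative order of 29 modulo 31 is 10.

10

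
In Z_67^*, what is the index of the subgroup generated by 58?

3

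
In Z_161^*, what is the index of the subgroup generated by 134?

6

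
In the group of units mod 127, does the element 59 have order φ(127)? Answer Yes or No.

No

φ(127) = 127 − 1 = 126 = 2 · 3^2 · 7.
Test 59^(126/q) mod 127 for each prime factor q of 126:
59^63 ≡ 126 (mod 127)  [q = 2: ≢ 1 ✓]
59^42 ≡ 19 (mod 127)  [q = 3: ≢ 1 ✓]
59^18 ≡ 1 (mod 127)  [q = 7: ≡ 1 ✗]
59^18 ≡ 1 shows ord(59) | 18, strictly less than φ(127); not a primitive root.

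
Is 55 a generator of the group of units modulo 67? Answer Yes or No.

No

φ(67) = 67 − 1 = 66 = 2 · 3 · 11.
55 is a primitive root mod 67 iff 55^(φ(67)/q) ≢ 1 for every prime q | φ(67), i.e. q ∈ {2, 3, 11}.
55^33 ≡ 1 (mod 67)  [q = 2: ≡ 1 ✗]
55^22 ≡ 29 (mod 67)  [q = 3: ≢ 1 ✓]
55^6 ≡ 62 (mod 67)  [q = 11: ≢ 1 ✓]
Since 55^33 ≡ 1, the order of 55 divides 33 < 66, so 55 is not a primitive root.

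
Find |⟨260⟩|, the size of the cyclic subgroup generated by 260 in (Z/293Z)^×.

Since 260 ∈ (Z/293Z)^×, its order divides φ(293) = 293 − 1 = 292 = 2^2 · 73.
Divisors of 292: 1, 2, 4, 73, 146, 292.
Evaluate successive powers at the divisors of 292:
260^1 ≡ 260 (mod 293)
260^2 ≡ 210 (mod 293)
260^4 ≡ 150 (mod 293)
260^73 ≡ 292 (mod 293)
260^146 ≡ 1 (mod 293) ✓
So ord_293(260) = 146.

146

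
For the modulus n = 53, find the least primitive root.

2

φ(53) = 53 − 1 = 52 = 2^2 · 13.
Test candidates g = 2, 3, … against the prime factors q ∈ {2, 13} of φ(53): g is a generator iff g^(52/q) ≢ 1 for every such q.
g = 2: 2^26 ≡ 52; 2^4 ≡ 16 — none is 1, so 2 is a primitive root.
The smallest primitive root modulo 53 is 2.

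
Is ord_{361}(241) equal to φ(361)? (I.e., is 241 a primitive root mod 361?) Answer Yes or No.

Yes

φ(361) = φ(19^2) = 19·(19−1) = 342 = 2 · 3^2 · 19.
Test 241^(342/q) mod 361 for each prime factor q of 342:
241^171 ≡ 360 (mod 361)  [q = 2: ≢ 1 ✓]
241^114 ≡ 68 (mod 361)  [q = 3: ≢ 1 ✓]
241^18 ≡ 20 (mod 361)  [q = 19: ≢ 1 ✓]
None equal 1, so ord_361(241) = 342: 241 is a primitive root.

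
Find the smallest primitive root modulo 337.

10

φ(337) = 337 − 1 = 336 = 2^4 · 3 · 7.
Test candidates g = 2, 3, … against the prime factors q ∈ {2, 3, 7} of φ(337): g is a generator iff g^(336/q) ≢ 1 for every such q.
g = 2: 2^168 ≡ 1 — hits 1, so not a primitive root.
g = 3: 3^168 ≡ 1 — hits 1, so not a primitive root.
g = 4: 4^168 ≡ 1 — hits 1, so not a primitive root.
g = 5: 5^168 ≡ 336; 5^112 ≡ 1 — hits 1, so not a primitive root.
g = 6: 6^168 ≡ 1 — hits 1, so not a primitive root.
g = 7: 7^168 ≡ 1 — hits 1, so not a primitive root.
g = 8: 8^168 ≡ 1 — hits 1, so not a primitive root.
g = 9: 9^168 ≡ 1 — hits 1, so not a primitive root.
g = 10: 10^168 ≡ 336; 10^112 ≡ 128; 10^48 ≡ 175 — none is 1, so 10 is a primitive root.
Hence the least primitive root of 337 is 10.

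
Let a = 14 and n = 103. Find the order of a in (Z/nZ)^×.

17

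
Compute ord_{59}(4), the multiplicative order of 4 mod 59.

29

By Lagrange's theorem, ord_59(4) divides φ(59) = 59 − 1 = 58 = 2 · 29.
Divisors of 58: 1, 2, 29, 58.
Compute 4^d (mod 59) for the divisors d until we hit 1:
4^1 ≡ 4 (mod 59)
4^2 ≡ 16 (mod 59)
4^29 ≡ 1 (mod 59) ✓
So ord_59(4) = 29.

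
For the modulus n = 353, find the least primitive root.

3

φ(353) = 353 − 1 = 352 = 2^5 · 11.
Test candidates g = 2, 3, … against the prime factors q ∈ {2, 11} of φ(353): g is a generator iff g^(352/q) ≢ 1 for every such q.
g = 2: 2^176 ≡ 1 — hits 1, so not a primitive root.
g = 3: 3^176 ≡ 352; 3^32 ≡ 140 — none is 1, so 3 is a primitive root.
So 3 is the smallest generator of (Z/353Z)^×.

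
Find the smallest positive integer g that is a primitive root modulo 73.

φ(73) = 73 − 1 = 72 = 2^3 · 3^2.
Test candidates g = 2, 3, … against the prime factors q ∈ {2, 3} of φ(73): g is a generator iff g^(72/q) ≢ 1 for every such q.
g = 2: 2^36 ≡ 1 — hits 1, so not a primitive root.
g = 3: 3^36 ≡ 1 — hits 1, so not a primitive root.
g = 4: 4^36 ≡ 1 — hits 1, so not a primitive root.
g = 5: 5^36 ≡ 72; 5^24 ≡ 8 — none is 1, so 5 is a primitive root.
Hence the least primitive root of 73 is 5.

5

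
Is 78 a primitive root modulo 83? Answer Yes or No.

No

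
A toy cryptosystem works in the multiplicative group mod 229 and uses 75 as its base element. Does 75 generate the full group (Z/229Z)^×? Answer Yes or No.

φ(229) = 229 − 1 = 228 = 2^2 · 3 · 19.
75 is a primitive root mod 229 iff 75^(φ(229)/q) ≢ 1 for every prime q | φ(229), i.e. q ∈ {2, 3, 19}.
75^114 ≡ 1 (mod 229)  [q = 2: ≡ 1 ✗]
75^76 ≡ 94 (mod 229)  [q = 3: ≢ 1 ✓]
75^12 ≡ 17 (mod 229)  [q = 19: ≢ 1 ✓]
75^114 ≡ 1 shows ord(75) | 114, strictly less than φ(229); not a primitive root.

No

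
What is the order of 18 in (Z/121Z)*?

The order of 18 must divide φ(121) = φ(11^2) = 11·(11−1) = 110 = 2 · 5 · 11.
Divisors of 110: 1, 2, 5, 10, 11, 22, 55, 110.
Evaluate successive powers at the divisors of 110:
18^1 ≡ 18
18^2 ≡ 82
18^5 ≡ 32
18^10 ≡ 56
18^11 ≡ 40
18^22 ≡ 27
18^55 ≡ 120
18^110 ≡ 1
Therefore the multiplicative order of 18 modulo 121 is 110.

110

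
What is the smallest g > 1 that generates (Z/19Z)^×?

φ(19) = 19 − 1 = 18 = 2 · 3^2.
Test candidates g = 2, 3, … against the prime factors q ∈ {2, 3} of φ(19): g is a generator iff g^(18/q) ≢ 1 for every such q.
g = 2: 2^9 ≡ 18; 2^6 ≡ 7 — none is 1, so 2 is a primitive root.
Hence the least primitive root of 19 is 2.

2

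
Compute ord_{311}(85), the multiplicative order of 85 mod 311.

310

By Lagrange's theorem, ord_311(85) divides φ(311) = 311 − 1 = 310 = 2 · 5 · 31.
Divisors of 310: 1, 2, 5, 10, 31, 62, 155, 310.
Test each divisor d:
85^1 ≡ 85
85^2 ≡ 72
85^5 ≡ 264
85^10 ≡ 32
85^31 ≡ 275
85^62 ≡ 52
85^155 ≡ 310
85^310 ≡ 1
So ord_311(85) = 310.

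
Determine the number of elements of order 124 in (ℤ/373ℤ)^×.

60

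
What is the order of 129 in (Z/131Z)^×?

By Lagrange's theorem, ord_131(129) divides φ(131) = 131 − 1 = 130 = 2 · 5 · 13.
Divisors of 130: 1, 2, 5, 10, 13, 26, 65, 130.
Compute 129^d (mod 131) for the divisors d until we hit 1:
129^1 ≡ 129
129^2 ≡ 4
129^5 ≡ 99
129^10 ≡ 107
129^13 ≡ 61
129^26 ≡ 53
129^65 ≡ 1
The smallest such exponent is 65, so the order of 129 is 65.

65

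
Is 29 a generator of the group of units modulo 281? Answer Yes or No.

No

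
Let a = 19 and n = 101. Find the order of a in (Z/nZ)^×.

25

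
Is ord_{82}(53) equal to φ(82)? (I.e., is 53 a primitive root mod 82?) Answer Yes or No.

Yes

φ(82) = φ(2)·φ(41) = 1·40 = 40 = 2^3 · 5.
Test 53^(40/q) mod 82 for each prime factor q of 40:
53^20 ≡ 81 (mod 82)  [q = 2: ≢ 1 ✓]
53^8 ≡ 59 (mod 82)  [q = 5: ≢ 1 ✓]
Every test exponent gives a nontrivial residue, hence 53 generates the full group.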